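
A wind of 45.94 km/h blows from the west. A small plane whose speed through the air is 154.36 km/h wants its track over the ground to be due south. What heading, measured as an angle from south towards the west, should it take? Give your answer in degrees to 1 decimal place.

The wind pushes perpendicular to the desired track; the heading must have a component into the wind equal to 45.94 km/h: 154.36 sin θ = 45.94.
sin θ = 0.2976, so θ = 17.314°.

17.3°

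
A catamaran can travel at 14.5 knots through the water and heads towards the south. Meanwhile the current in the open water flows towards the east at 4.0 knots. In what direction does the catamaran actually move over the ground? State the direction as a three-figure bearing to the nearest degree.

Taking east as x and north as y: velocity relative to the water = (0.000, -14.500) knots; the water relative to ground = (4.000, 0.000) knots.
Velocity relative to ground = (0.000, -14.500) + (4.000, 0.000) = (4.000, -14.500) knots.
Bearing = atan2(4.00, -14.50) = 164.58° clockwise from north.

165°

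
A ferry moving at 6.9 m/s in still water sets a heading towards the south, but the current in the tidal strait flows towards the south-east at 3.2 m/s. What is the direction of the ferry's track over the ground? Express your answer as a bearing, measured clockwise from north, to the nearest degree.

Taking east as x and north as y: velocity relative to the water = (0.000, -6.900) m/s; the water relative to ground = (2.263, -2.263) m/s.
Velocity relative to ground = (0.000, -6.900) + (2.263, -2.263) = (2.263, -9.163) m/s.
Bearing = atan2(2.26, -9.16) = 166.13° clockwise from north.

166°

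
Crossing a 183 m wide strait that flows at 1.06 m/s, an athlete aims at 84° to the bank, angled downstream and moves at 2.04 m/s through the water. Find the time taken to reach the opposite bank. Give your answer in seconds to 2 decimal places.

90.20 s

The component of the athlete's velocity perpendicular to the bank is 2.04 × sin 84° = 2.029 m/s.
The current is parallel to the bank, so it does not affect the crossing time.
Time = 183 / 2.029 = 90.200 s.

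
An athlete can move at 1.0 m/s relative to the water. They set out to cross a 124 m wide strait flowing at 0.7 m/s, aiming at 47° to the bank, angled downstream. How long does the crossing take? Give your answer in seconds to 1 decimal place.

169.5 s

The component of the athlete's velocity perpendicular to the bank is 1.0 × sin 47° = 0.731 m/s.
The flow acts along the bank and has no component across it.
Time = 124 / 0.731 = 169.549 s.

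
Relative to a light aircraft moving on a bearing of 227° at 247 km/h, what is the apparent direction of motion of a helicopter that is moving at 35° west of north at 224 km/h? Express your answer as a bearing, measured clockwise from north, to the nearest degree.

Taking east as x and north as y: helicopter velocity = (-128.481, 183.490) km/h; light aircraft velocity = (-180.644, -168.454) km/h.
Velocity of helicopter relative to light aircraft = (-128.481, 183.490) − (-180.644, -168.454) = (52.163, 351.944) km/h.
Bearing = atan2(52.16, 351.94) = 8.43° clockwise from north.

008°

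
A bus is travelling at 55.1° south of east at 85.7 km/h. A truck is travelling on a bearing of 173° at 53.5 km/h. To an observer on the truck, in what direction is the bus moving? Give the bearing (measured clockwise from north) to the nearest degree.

Taking east as x and north as y: bus velocity = (49.033, -70.287) km/h; truck velocity = (6.520, -53.101) km/h.
Velocity of bus relative to truck = (49.033, -70.287) − (6.520, -53.101) = (42.513, -17.186) km/h.
Bearing = atan2(42.51, -17.19) = 112.01° clockwise from north.

112°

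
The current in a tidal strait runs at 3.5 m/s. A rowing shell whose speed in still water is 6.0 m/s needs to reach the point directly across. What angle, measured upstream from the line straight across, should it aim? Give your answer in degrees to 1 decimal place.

35.7°

To cancel the current, the upstream component of the rowing shell's velocity must equal the flow: 6.0 sin θ = 3.5.
sin θ = 3.5 / 6.0 = 0.5833.
θ = arcsin(0.5833) = 35.685°.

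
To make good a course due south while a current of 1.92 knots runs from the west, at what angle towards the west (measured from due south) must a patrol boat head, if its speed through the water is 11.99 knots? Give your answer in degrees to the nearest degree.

The current pushes perpendicular to the desired track; the heading must have a component into the current equal to 1.92 knots: 11.99 sin θ = 1.92.
sin θ = 0.1601, so θ = 9.215°.

9°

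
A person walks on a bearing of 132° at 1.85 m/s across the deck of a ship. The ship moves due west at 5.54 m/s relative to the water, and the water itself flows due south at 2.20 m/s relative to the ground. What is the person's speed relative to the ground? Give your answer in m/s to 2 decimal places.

5.40 m/s

In east/north components (m/s): person relative to ship = (1.375, -1.238); ship relative to water = (-5.540, 0.000); water relative to ground = (0.000, -2.200).
Sum = (-4.165, -3.438) m/s.
Speed = |(-4.165, -3.438)| = 5.401 m/s.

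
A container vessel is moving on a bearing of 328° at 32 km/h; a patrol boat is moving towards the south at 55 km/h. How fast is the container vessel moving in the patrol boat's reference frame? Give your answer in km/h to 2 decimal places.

Taking east as x and north as y: container vessel velocity = (-16.957, 27.138) km/h; patrol boat velocity = (0.000, -55.000) km/h.
Velocity of container vessel relative to patrol boat = (-16.957, 27.138) − (0.000, -55.000) = (-16.957, 82.138) km/h.
Magnitude = |(-16.957, 82.138)| = 83.870 km/h.

83.87 km/h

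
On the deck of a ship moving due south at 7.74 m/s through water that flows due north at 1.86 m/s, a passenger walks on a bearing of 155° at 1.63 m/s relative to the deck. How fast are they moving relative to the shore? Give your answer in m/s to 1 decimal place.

7.4 m/s

In east/north components (m/s): passenger relative to ship = (0.689, -1.477); ship relative to water = (0.000, -7.740); water relative to ground = (0.000, 1.860).
Sum = (0.689, -7.357) m/s.
Speed = |(0.689, -7.357)| = 7.389 m/s.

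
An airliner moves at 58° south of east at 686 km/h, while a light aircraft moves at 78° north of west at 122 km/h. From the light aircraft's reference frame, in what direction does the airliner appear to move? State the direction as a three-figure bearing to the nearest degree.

151°

Taking east as x and north as y: airliner velocity = (363.525, -581.761) km/h; light aircraft velocity = (-25.365, 119.334) km/h.
Velocity of airliner relative to light aircraft = (363.525, -581.761) − (-25.365, 119.334) = (388.890, -701.095) km/h.
Bearing = atan2(388.89, -701.10) = 150.98° clockwise from north.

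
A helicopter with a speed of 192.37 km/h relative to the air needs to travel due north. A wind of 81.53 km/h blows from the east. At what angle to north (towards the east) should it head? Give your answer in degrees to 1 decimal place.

25.1°

The wind pushes perpendicular to the desired track; the heading must have a component into the wind equal to 81.53 km/h: 192.37 sin θ = 81.53.
sin θ = 0.4238, so θ = 25.076°.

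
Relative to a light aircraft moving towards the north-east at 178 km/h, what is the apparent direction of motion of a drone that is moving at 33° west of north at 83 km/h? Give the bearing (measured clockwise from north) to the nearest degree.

252°

Taking east as x and north as y: drone velocity = (-45.205, 69.610) km/h; light aircraft velocity = (125.865, 125.865) km/h.
Velocity of drone relative to light aircraft = (-45.205, 69.610) − (125.865, 125.865) = (-171.070, -56.255) km/h.
Bearing = atan2(-171.07, -56.26) = 251.80° clockwise from north.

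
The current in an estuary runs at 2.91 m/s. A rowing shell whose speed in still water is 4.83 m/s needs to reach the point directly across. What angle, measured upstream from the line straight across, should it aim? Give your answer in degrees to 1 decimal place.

To cancel the current, the upstream component of the rowing shell's velocity must equal the flow: 4.83 sin θ = 2.91.
sin θ = 2.91 / 4.83 = 0.6025.
θ = arcsin(0.6025) = 37.048°.

37.0°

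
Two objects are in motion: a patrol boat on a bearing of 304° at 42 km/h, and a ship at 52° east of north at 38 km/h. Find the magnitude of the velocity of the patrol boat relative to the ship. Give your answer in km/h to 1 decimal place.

Taking east as x and north as y: patrol boat velocity = (-34.820, 23.486) km/h; ship velocity = (29.944, 23.395) km/h.
Velocity of patrol boat relative to ship = (-34.820, 23.486) − (29.944, 23.395) = (-64.764, 0.091) km/h.
Magnitude = |(-64.764, 0.091)| = 64.764 km/h.

64.8 km/h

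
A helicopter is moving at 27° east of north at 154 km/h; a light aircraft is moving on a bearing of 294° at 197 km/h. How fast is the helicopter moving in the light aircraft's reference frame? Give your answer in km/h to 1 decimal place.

Taking east as x and north as y: helicopter velocity = (69.915, 137.215) km/h; light aircraft velocity = (-179.968, 80.127) km/h.
Velocity of helicopter relative to light aircraft = (69.915, 137.215) − (-179.968, 80.127) = (249.883, 57.088) km/h.
Magnitude = |(249.883, 57.088)| = 256.321 km/h.

256.3 km/h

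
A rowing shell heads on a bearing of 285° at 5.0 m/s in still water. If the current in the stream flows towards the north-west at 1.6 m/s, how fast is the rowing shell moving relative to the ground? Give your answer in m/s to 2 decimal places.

Taking east as x and north as y: velocity relative to the water = (-4.830, 1.294) m/s; the water relative to ground = (-1.131, 1.131) m/s.
Velocity relative to ground = (-4.830, 1.294) + (-1.131, 1.131) = (-5.961, 2.425) m/s.
Speed = |(-5.961, 2.425)| = 6.436 m/s.

6.44 m/s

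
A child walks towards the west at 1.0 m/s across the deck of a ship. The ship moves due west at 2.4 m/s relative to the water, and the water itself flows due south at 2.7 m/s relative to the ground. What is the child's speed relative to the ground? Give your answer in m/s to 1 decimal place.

In east/north components (m/s): child relative to ship = (-1.000, 0.000); ship relative to water = (-2.400, 0.000); water relative to ground = (0.000, -2.700).
Sum = (-3.400, -2.700) m/s.
Speed = |(-3.400, -2.700)| = 4.342 m/s.

4.3 m/s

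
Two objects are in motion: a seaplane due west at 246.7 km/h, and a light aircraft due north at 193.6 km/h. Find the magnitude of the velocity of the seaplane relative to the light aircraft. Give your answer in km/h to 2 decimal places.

Taking east as x and north as y: seaplane velocity = (-246.700, 0.000) km/h; light aircraft velocity = (0.000, 193.600) km/h.
Velocity of seaplane relative to light aircraft = (-246.700, 0.000) − (0.000, 193.600) = (-246.700, -193.600) km/h.
Magnitude = |(-246.700, -193.600)| = 313.595 km/h.

313.60 km/h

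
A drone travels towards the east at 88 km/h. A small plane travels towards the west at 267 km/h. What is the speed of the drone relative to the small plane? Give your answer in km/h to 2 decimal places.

355.00 km/h

Taking east as x and north as y: drone velocity = (88.000, 0.000) km/h; small plane velocity = (-267.000, 0.000) km/h.
Velocity of drone relative to small plane = (88.000, 0.000) − (-267.000, 0.000) = (355.000, 0.000) km/h.
Magnitude = |(355.000, 0.000)| = 355.000 km/h.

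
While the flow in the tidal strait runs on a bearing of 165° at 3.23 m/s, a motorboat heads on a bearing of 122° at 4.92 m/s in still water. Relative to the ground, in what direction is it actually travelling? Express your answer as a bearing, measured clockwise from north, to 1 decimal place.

138.8°

Taking east as x and north as y: velocity relative to the water = (4.172, -2.607) m/s; the water relative to ground = (0.836, -3.120) m/s.
Velocity relative to ground = (4.172, -2.607) + (0.836, -3.120) = (5.008, -5.727) m/s.
Bearing = atan2(5.01, -5.73) = 138.83° clockwise from north.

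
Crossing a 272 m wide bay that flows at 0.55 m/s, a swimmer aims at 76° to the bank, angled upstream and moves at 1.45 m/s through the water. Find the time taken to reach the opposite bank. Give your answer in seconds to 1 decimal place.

The component of the swimmer's velocity perpendicular to the bank is 1.45 × sin 76° = 1.407 m/s.
The flow acts along the bank and has no component across it.
Time = 272 / 1.407 = 193.329 s.

193.3 s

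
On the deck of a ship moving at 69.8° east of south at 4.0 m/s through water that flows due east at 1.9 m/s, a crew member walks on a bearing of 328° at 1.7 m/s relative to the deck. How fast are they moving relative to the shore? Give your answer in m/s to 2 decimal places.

4.75 m/s

In east/north components (m/s): crew member relative to ship = (-0.901, 1.442); ship relative to water = (3.754, -1.381); water relative to ground = (1.900, 0.000).
Sum = (4.753, 0.060) m/s.
Speed = |(4.753, 0.060)| = 4.753 m/s.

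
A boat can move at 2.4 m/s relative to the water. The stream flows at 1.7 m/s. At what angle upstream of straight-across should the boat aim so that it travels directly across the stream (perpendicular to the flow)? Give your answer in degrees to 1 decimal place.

To cancel the current, the upstream component of the boat's velocity must equal the flow: 2.4 sin θ = 1.7.
sin θ = 1.7 / 2.4 = 0.7083.
θ = arcsin(0.7083) = 45.099°.

45.1°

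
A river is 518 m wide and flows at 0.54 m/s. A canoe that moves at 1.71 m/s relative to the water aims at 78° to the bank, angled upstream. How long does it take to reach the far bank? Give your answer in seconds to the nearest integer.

310 s

The component of the canoe's velocity perpendicular to the bank is 1.71 × sin 78° = 1.673 m/s.
The flow acts along the bank and has no component across it.
Time = 518 / 1.673 = 309.691 s.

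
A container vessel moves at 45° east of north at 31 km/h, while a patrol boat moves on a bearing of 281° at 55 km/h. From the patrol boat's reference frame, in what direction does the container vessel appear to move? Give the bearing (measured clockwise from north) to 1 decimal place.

Taking east as x and north as y: container vessel velocity = (21.920, 21.920) km/h; patrol boat velocity = (-53.989, 10.494) km/h.
Velocity of container vessel relative to patrol boat = (21.920, 21.920) − (-53.989, 10.494) = (75.910, 11.426) km/h.
Bearing = atan2(75.91, 11.43) = 81.44° clockwise from north.

081.4°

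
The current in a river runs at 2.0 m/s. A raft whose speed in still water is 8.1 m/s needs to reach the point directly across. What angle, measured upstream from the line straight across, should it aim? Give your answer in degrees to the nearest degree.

To cancel the current, the upstream component of the raft's velocity must equal the flow: 8.1 sin θ = 2.0.
sin θ = 2.0 / 8.1 = 0.2469.
θ = arcsin(0.2469) = 14.295°.

14°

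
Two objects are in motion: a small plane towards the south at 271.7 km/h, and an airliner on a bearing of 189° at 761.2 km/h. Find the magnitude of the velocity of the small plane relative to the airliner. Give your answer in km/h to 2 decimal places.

494.67 km/h

Taking east as x and north as y: small plane velocity = (0.000, -271.700) km/h; airliner velocity = (-119.078, -751.828) km/h.
Velocity of small plane relative to airliner = (0.000, -271.700) − (-119.078, -751.828) = (119.078, 480.128) km/h.
Magnitude = |(119.078, 480.128)| = 494.674 km/h.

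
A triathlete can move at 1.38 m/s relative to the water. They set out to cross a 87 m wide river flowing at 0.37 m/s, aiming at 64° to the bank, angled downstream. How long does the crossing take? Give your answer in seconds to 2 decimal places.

The component of the triathlete's velocity perpendicular to the bank is 1.38 × sin 64° = 1.240 m/s.
The flow acts along the bank and has no component across it.
Time = 87 / 1.240 = 70.142 s.

70.14 s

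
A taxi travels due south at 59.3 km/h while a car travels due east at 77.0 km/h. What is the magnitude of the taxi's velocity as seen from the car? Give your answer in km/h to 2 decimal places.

Taking east as x and north as y: taxi velocity = (0.000, -59.300) km/h; car velocity = (77.000, 0.000) km/h.
Velocity of taxi relative to car = (0.000, -59.300) − (77.000, 0.000) = (-77.000, -59.300) km/h.
Magnitude = |(-77.000, -59.300)| = 97.188 km/h.

97.19 km/h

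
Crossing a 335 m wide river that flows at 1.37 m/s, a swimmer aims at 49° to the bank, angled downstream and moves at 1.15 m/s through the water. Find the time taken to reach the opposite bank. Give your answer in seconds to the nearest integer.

386 s

The component of the swimmer's velocity perpendicular to the bank is 1.15 × sin 49° = 0.868 m/s.
Only the cross-stream component determines the crossing time; the current contributes nothing perpendicular to the bank.
Time = 335 / 0.868 = 385.982 s.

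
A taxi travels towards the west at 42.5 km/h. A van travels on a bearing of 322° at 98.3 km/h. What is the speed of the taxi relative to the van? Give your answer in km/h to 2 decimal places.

Taking east as x and north as y: taxi velocity = (-42.500, 0.000) km/h; van velocity = (-60.520, 77.461) km/h.
Velocity of taxi relative to van = (-42.500, 0.000) − (-60.520, 77.461) = (18.020, -77.461) km/h.
Magnitude = |(18.020, -77.461)| = 79.530 km/h.

79.53 km/h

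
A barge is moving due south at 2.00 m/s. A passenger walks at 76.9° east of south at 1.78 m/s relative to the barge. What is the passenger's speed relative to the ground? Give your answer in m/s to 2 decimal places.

2.96 m/s

Taking east as x and north as y: barge velocity = (0.000, -2.000) m/s; passenger velocity relative to barge = (1.734, -0.403) m/s.
Velocity relative to ground = (0.000, -2.000) + (1.734, -0.403) = (1.734, -2.403) m/s.
Speed = |(1.734, -2.403)| = 2.963 m/s.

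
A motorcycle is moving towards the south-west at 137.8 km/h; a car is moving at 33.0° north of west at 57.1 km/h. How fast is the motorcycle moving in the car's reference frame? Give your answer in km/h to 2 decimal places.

Taking east as x and north as y: motorcycle velocity = (-97.439, -97.439) km/h; car velocity = (-47.888, 31.099) km/h.
Velocity of motorcycle relative to car = (-97.439, -97.439) − (-47.888, 31.099) = (-49.551, -128.538) km/h.
Magnitude = |(-49.551, -128.538)| = 137.758 km/h.

137.76 km/h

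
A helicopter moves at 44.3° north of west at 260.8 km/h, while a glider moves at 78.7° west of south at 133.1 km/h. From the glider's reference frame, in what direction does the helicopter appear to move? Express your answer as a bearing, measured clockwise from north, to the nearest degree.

345°

Taking east as x and north as y: helicopter velocity = (-186.653, 182.147) km/h; glider velocity = (-130.520, -26.080) km/h.
Velocity of helicopter relative to glider = (-186.653, 182.147) − (-130.520, -26.080) = (-56.133, 208.227) km/h.
Bearing = atan2(-56.13, 208.23) = 344.91° clockwise from north.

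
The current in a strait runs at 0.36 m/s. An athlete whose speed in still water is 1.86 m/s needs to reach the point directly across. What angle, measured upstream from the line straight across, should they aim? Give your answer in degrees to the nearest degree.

11°

To cancel the current, the upstream component of the athlete's velocity must equal the flow: 1.86 sin θ = 0.36.
sin θ = 0.36 / 1.86 = 0.1935.
θ = arcsin(0.1935) = 11.160°.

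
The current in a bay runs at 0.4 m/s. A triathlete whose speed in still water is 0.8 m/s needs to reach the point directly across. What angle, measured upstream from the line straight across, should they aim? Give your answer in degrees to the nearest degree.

30°

To cancel the current, the upstream component of the triathlete's velocity must equal the flow: 0.8 sin θ = 0.4.
sin θ = 0.4 / 0.8 = 0.5000.
θ = arcsin(0.5000) = 30.000°.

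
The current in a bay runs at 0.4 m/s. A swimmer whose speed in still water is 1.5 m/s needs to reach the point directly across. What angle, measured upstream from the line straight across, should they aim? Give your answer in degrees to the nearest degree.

To cancel the current, the upstream component of the swimmer's velocity must equal the flow: 1.5 sin θ = 0.4.
sin θ = 0.4 / 1.5 = 0.2667.
θ = arcsin(0.2667) = 15.466°.

15°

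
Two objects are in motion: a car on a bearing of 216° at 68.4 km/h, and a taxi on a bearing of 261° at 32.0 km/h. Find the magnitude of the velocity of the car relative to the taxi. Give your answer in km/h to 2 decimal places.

Taking east as x and north as y: car velocity = (-40.205, -55.337) km/h; taxi velocity = (-31.606, -5.006) km/h.
Velocity of car relative to taxi = (-40.205, -55.337) − (-31.606, -5.006) = (-8.598, -50.331) km/h.
Magnitude = |(-8.598, -50.331)| = 51.060 km/h.

51.06 km/h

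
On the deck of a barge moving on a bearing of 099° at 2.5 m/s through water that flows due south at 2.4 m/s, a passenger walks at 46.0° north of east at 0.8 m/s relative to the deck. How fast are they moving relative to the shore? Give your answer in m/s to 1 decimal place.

3.7 m/s

In east/north components (m/s): passenger relative to barge = (0.556, 0.575); barge relative to water = (2.469, -0.391); water relative to ground = (0.000, -2.400).
Sum = (3.025, -2.216) m/s.
Speed = |(3.025, -2.216)| = 3.750 m/s.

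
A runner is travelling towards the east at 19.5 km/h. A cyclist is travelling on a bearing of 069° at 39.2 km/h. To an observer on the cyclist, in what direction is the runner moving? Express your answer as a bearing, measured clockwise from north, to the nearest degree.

Taking east as x and north as y: runner velocity = (19.500, 0.000) km/h; cyclist velocity = (36.596, 14.048) km/h.
Velocity of runner relative to cyclist = (19.500, 0.000) − (36.596, 14.048) = (-17.096, -14.048) km/h.
Bearing = atan2(-17.10, -14.05) = 230.59° clockwise from north.

231°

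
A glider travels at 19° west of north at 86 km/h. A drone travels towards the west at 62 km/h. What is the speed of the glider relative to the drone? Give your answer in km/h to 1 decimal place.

Taking east as x and north as y: glider velocity = (-27.999, 81.315) km/h; drone velocity = (-62.000, 0.000) km/h.
Velocity of glider relative to drone = (-27.999, 81.315) − (-62.000, 0.000) = (34.001, 81.315) km/h.
Magnitude = |(34.001, 81.315)| = 88.137 km/h.

88.1 km/h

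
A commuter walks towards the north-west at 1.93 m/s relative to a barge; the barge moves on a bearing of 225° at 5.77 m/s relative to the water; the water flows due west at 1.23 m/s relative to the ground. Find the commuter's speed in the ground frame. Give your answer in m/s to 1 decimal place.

In east/north components (m/s): commuter relative to barge = (-1.365, 1.365); barge relative to water = (-4.080, -4.080); water relative to ground = (-1.230, 0.000).
Sum = (-6.675, -2.715) m/s.
Speed = |(-6.675, -2.715)| = 7.206 m/s.

7.2 m/s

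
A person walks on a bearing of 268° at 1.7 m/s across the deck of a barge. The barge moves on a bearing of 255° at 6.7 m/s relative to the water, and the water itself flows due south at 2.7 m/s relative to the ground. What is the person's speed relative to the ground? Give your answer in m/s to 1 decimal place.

In east/north components (m/s): person relative to barge = (-1.699, -0.059); barge relative to water = (-6.472, -1.734); water relative to ground = (0.000, -2.700).
Sum = (-8.171, -4.493) m/s.
Speed = |(-8.171, -4.493)| = 9.325 m/s.

9.3 m/s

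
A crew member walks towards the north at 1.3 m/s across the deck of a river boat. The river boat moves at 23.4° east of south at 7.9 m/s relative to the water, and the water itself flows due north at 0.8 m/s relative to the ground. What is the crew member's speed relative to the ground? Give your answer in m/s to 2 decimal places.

In east/north components (m/s): crew member relative to river boat = (0.000, 1.300); river boat relative to water = (3.137, -7.250); water relative to ground = (0.000, 0.800).
Sum = (3.137, -5.150) m/s.
Speed = |(3.137, -5.150)| = 6.031 m/s.

6.03 m/s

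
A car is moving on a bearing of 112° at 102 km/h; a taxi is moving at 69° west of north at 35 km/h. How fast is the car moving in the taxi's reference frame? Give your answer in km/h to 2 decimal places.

137.00 km/h

Taking east as x and north as y: car velocity = (94.573, -38.210) km/h; taxi velocity = (-32.675, 12.543) km/h.
Velocity of car relative to taxi = (94.573, -38.210) − (-32.675, 12.543) = (127.248, -50.753) km/h.
Magnitude = |(127.248, -50.753)| = 136.996 km/h.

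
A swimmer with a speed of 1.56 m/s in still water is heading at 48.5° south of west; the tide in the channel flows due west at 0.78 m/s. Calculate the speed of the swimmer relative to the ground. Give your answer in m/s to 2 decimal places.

2.16 m/s

Taking east as x and north as y: velocity relative to the water = (-1.034, -1.168) m/s; the water relative to ground = (-0.780, 0.000) m/s.
Velocity relative to ground = (-1.034, -1.168) + (-0.780, 0.000) = (-1.814, -1.168) m/s.
Speed = |(-1.814, -1.168)| = 2.157 m/s.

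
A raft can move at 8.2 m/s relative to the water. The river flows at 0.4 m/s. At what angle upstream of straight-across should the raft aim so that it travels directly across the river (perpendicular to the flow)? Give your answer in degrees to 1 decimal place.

To cancel the current, the upstream component of the raft's velocity must equal the flow: 8.2 sin θ = 0.4.
sin θ = 0.4 / 8.2 = 0.0488.
θ = arcsin(0.0488) = 2.796°.

2.8°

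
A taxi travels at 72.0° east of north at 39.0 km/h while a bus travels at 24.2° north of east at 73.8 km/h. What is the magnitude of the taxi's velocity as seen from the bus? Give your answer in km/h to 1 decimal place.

35.3 km/h

Taking east as x and north as y: taxi velocity = (37.091, 12.052) km/h; bus velocity = (67.314, 30.252) km/h.
Velocity of taxi relative to bus = (37.091, 12.052) − (67.314, 30.252) = (-30.223, -18.201) km/h.
Magnitude = |(-30.223, -18.201)| = 35.280 km/h.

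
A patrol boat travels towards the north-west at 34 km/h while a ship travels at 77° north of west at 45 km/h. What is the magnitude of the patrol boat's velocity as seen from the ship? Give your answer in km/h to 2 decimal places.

24.21 km/h

Taking east as x and north as y: patrol boat velocity = (-24.042, 24.042) km/h; ship velocity = (-10.123, 43.847) km/h.
Velocity of patrol boat relative to ship = (-24.042, 24.042) − (-10.123, 43.847) = (-13.919, -19.805) km/h.
Magnitude = |(-13.919, -19.805)| = 24.207 km/h.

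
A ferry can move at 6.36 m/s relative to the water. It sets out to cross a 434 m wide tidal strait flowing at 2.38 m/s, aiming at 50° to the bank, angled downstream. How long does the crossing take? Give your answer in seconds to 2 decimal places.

89.08 s

The component of the ferry's velocity perpendicular to the bank is 6.36 × sin 50° = 4.872 m/s.
The current is parallel to the bank, so it does not affect the crossing time.
Time = 434 / 4.872 = 89.080 s.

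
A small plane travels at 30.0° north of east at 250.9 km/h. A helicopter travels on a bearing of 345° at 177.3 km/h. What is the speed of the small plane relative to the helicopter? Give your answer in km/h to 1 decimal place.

267.1 km/h

Taking east as x and north as y: small plane velocity = (217.286, 125.450) km/h; helicopter velocity = (-45.889, 171.259) km/h.
Velocity of small plane relative to helicopter = (217.286, 125.450) − (-45.889, 171.259) = (263.174, -45.809) km/h.
Magnitude = |(263.174, -45.809)| = 267.131 km/h.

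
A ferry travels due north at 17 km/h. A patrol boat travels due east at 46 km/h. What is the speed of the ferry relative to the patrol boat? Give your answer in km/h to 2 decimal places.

49.04 km/h

Taking east as x and north as y: ferry velocity = (0.000, 17.000) km/h; patrol boat velocity = (46.000, 0.000) km/h.
Velocity of ferry relative to patrol boat = (0.000, 17.000) − (46.000, 0.000) = (-46.000, 17.000) km/h.
Magnitude = |(-46.000, 17.000)| = 49.041 km/h.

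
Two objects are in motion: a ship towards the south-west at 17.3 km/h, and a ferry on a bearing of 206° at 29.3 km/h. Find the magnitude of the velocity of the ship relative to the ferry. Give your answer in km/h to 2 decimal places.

14.11 km/h

Taking east as x and north as y: ship velocity = (-12.233, -12.233) km/h; ferry velocity = (-12.844, -26.335) km/h.
Velocity of ship relative to ferry = (-12.233, -12.233) − (-12.844, -26.335) = (0.611, 14.102) km/h.
Magnitude = |(0.611, 14.102)| = 14.115 km/h.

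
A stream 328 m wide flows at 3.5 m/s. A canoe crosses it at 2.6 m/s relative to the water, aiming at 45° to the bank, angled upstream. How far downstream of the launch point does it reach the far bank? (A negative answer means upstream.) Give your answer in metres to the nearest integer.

296 m

Perpendicular speed = 1.838 m/s; crossing time = 328 / 1.838 = 178.408 s.
Net downstream speed = 1.662 m/s.
Drift = 1.662 × 178.408 = 296.430 m (downstream).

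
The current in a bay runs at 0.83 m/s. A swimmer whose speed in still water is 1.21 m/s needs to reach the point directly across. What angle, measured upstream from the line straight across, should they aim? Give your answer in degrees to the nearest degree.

43°

To cancel the current, the upstream component of the swimmer's velocity must equal the flow: 1.21 sin θ = 0.83.
sin θ = 0.83 / 1.21 = 0.6860.
θ = arcsin(0.6860) = 43.310°.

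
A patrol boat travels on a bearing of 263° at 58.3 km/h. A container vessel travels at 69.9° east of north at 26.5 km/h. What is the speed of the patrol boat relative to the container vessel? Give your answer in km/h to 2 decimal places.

Taking east as x and north as y: patrol boat velocity = (-57.865, -7.105) km/h; container vessel velocity = (24.886, 9.107) km/h.
Velocity of patrol boat relative to container vessel = (-57.865, -7.105) − (24.886, 9.107) = (-82.751, -16.212) km/h.
Magnitude = |(-82.751, -16.212)| = 84.325 km/h.

84.32 km/h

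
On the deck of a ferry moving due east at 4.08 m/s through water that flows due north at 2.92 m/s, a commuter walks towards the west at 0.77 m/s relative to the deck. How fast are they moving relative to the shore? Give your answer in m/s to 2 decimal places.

In east/north components (m/s): commuter relative to ferry = (-0.770, 0.000); ferry relative to water = (4.080, 0.000); water relative to ground = (0.000, 2.920).
Sum = (3.310, 2.920) m/s.
Speed = |(3.310, 2.920)| = 4.414 m/s.

4.41 m/s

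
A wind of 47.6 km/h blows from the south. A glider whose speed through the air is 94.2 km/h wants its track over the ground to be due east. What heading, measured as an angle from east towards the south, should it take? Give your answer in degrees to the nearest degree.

The wind pushes perpendicular to the desired track; the heading must have a component into the wind equal to 47.6 km/h: 94.2 sin θ = 47.6.
sin θ = 0.5053, so θ = 30.352°.

30°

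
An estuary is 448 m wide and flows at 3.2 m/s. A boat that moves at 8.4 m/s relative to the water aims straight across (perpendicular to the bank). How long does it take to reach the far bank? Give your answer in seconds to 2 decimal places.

The component of the boat's velocity perpendicular to the bank is 8.4 m/s.
The current is parallel to the bank, so it does not affect the crossing time.
Time = 448 / 8.400 = 53.333 s.

53.33 s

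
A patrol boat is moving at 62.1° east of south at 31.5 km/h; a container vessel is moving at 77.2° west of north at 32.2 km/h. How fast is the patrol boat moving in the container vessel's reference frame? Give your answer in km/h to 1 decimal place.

63.1 km/h

Taking east as x and north as y: patrol boat velocity = (27.839, -14.740) km/h; container vessel velocity = (-31.400, 7.134) km/h.
Velocity of patrol boat relative to container vessel = (27.839, -14.740) − (-31.400, 7.134) = (59.238, -21.874) km/h.
Magnitude = |(59.238, -21.874)| = 63.148 km/h.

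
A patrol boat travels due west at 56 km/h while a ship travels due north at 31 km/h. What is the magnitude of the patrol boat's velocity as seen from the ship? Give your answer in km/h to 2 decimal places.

64.01 km/h

Taking east as x and north as y: patrol boat velocity = (-56.000, 0.000) km/h; ship velocity = (0.000, 31.000) km/h.
Velocity of patrol boat relative to ship = (-56.000, 0.000) − (0.000, 31.000) = (-56.000, -31.000) km/h.
Magnitude = |(-56.000, -31.000)| = 64.008 km/h.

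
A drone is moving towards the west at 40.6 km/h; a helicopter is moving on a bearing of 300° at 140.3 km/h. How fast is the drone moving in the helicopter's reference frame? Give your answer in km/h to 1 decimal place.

107.1 km/h

Taking east as x and north as y: drone velocity = (-40.600, 0.000) km/h; helicopter velocity = (-121.503, 70.150) km/h.
Velocity of drone relative to helicopter = (-40.600, 0.000) − (-121.503, 70.150) = (80.903, -70.150) km/h.
Magnitude = |(80.903, -70.150)| = 107.081 km/h.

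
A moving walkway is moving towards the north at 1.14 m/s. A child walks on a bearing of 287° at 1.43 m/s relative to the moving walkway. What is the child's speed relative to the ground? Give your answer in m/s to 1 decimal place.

Taking east as x and north as y: moving walkway velocity = (0.000, 1.140) m/s; child velocity relative to moving walkway = (-1.368, 0.418) m/s.
Velocity relative to ground = (0.000, 1.140) + (-1.368, 0.418) = (-1.368, 1.558) m/s.
Speed = |(-1.368, 1.558)| = 2.073 m/s.

2.1 m/s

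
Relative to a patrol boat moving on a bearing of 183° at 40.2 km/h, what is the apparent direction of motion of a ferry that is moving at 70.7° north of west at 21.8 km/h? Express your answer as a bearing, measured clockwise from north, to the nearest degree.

Taking east as x and north as y: ferry velocity = (-7.205, 20.575) km/h; patrol boat velocity = (-2.104, -40.145) km/h.
Velocity of ferry relative to patrol boat = (-7.205, 20.575) − (-2.104, -40.145) = (-5.101, 60.720) km/h.
Bearing = atan2(-5.10, 60.72) = 355.20° clockwise from north.

355°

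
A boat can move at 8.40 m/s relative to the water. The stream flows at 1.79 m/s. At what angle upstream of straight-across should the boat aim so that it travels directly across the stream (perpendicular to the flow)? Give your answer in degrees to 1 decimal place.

To cancel the current, the upstream component of the boat's velocity must equal the flow: 8.40 sin θ = 1.79.
sin θ = 1.79 / 8.40 = 0.2131.
θ = arcsin(0.2131) = 12.304°.

12.3°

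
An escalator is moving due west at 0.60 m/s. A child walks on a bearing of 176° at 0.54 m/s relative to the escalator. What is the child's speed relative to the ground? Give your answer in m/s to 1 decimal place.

Taking east as x and north as y: escalator velocity = (-0.600, 0.000) m/s; child velocity relative to escalator = (0.038, -0.539) m/s.
Velocity relative to ground = (-0.600, 0.000) + (0.038, -0.539) = (-0.562, -0.539) m/s.
Speed = |(-0.562, -0.539)| = 0.779 m/s.

0.8 m/s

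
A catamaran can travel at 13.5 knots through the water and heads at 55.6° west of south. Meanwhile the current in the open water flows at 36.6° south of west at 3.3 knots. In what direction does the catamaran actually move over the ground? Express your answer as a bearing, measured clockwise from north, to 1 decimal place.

Taking east as x and north as y: velocity relative to the water = (-11.139, -7.627) knots; the water relative to ground = (-2.649, -1.968) knots.
Velocity relative to ground = (-11.139, -7.627) + (-2.649, -1.968) = (-13.788, -9.595) knots.
Bearing = atan2(-13.79, -9.59) = 235.17° clockwise from north.

235.2°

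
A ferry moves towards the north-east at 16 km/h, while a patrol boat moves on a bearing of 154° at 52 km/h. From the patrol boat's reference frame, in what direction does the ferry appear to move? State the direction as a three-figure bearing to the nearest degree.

349°

Taking east as x and north as y: ferry velocity = (11.314, 11.314) km/h; patrol boat velocity = (22.795, -46.737) km/h.
Velocity of ferry relative to patrol boat = (11.314, 11.314) − (22.795, -46.737) = (-11.482, 58.051) km/h.
Bearing = atan2(-11.48, 58.05) = 348.81° clockwise from north.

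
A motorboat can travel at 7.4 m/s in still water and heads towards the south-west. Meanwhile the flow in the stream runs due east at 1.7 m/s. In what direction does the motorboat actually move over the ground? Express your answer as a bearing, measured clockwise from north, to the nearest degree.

214°

Taking east as x and north as y: velocity relative to the water = (-5.233, -5.233) m/s; the water relative to ground = (1.700, 0.000) m/s.
Velocity relative to ground = (-5.233, -5.233) + (1.700, 0.000) = (-3.533, -5.233) m/s.
Bearing = atan2(-3.53, -5.23) = 214.02° clockwise from north.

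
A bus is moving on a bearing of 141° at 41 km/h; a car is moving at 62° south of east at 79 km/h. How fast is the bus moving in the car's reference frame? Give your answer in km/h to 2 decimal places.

Taking east as x and north as y: bus velocity = (25.802, -31.863) km/h; car velocity = (37.088, -69.753) km/h.
Velocity of bus relative to car = (25.802, -31.863) − (37.088, -69.753) = (-11.286, 37.890) km/h.
Magnitude = |(-11.286, 37.890)| = 39.535 km/h.

39.54 km/h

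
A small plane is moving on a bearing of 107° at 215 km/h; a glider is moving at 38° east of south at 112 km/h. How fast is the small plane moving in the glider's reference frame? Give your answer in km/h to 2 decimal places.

138.99 km/h

Taking east as x and north as y: small plane velocity = (205.606, -62.860) km/h; glider velocity = (68.954, -88.257) km/h.
Velocity of small plane relative to glider = (205.606, -62.860) − (68.954, -88.257) = (136.651, 25.397) km/h.
Magnitude = |(136.651, 25.397)| = 138.992 km/h.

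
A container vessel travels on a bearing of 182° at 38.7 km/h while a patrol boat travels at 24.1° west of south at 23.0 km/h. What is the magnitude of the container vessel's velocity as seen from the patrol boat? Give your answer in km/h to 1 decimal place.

19.4 km/h

Taking east as x and north as y: container vessel velocity = (-1.351, -38.676) km/h; patrol boat velocity = (-9.392, -20.995) km/h.
Velocity of container vessel relative to patrol boat = (-1.351, -38.676) − (-9.392, -20.995) = (8.041, -17.681) km/h.
Magnitude = |(8.041, -17.681)| = 19.424 km/h.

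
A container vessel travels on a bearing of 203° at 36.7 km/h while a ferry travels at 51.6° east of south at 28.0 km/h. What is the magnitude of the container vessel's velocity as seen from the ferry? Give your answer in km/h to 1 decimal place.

Taking east as x and north as y: container vessel velocity = (-14.340, -33.783) km/h; ferry velocity = (21.943, -17.392) km/h.
Velocity of container vessel relative to ferry = (-14.340, -33.783) − (21.943, -17.392) = (-36.283, -16.390) km/h.
Magnitude = |(-36.283, -16.390)| = 39.814 km/h.

39.8 km/h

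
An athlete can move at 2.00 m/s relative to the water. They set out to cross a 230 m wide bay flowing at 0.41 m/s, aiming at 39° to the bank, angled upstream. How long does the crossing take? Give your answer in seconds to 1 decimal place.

182.7 s

The component of the athlete's velocity perpendicular to the bank is 2.00 × sin 39° = 1.259 m/s.
The current is parallel to the bank, so it does not affect the crossing time.
Time = 230 / 1.259 = 182.737 s.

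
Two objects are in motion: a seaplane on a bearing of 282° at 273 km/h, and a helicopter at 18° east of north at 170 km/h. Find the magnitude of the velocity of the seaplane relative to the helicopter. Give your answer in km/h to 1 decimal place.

336.4 km/h

Taking east as x and north as y: seaplane velocity = (-267.034, 56.760) km/h; helicopter velocity = (52.533, 161.680) km/h.
Velocity of seaplane relative to helicopter = (-267.034, 56.760) − (52.533, 161.680) = (-319.567, -104.920) km/h.
Magnitude = |(-319.567, -104.920)| = 336.350 km/h.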